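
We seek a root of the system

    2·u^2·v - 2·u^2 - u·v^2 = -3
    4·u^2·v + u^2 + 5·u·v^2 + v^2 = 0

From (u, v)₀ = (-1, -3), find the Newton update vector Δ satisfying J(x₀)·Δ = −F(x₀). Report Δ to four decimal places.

(0.1638, 1.2866)

At (-1, -3): F = (4.0000, -47.0000).
Jacobian J = [[4·u·v - 4·u - v^2, 2·u^2 - 2·u·v], [8·u·v + 2·u + 5·v^2, 4·u^2 + 10·u·v + 2·v]].
At the point, J = [[7.0000, -4.0000], [67.0000, 28.0000]] (det J = 464.0000).
Solving J·Δ = −F gives Δ = (0.1638, 1.2866).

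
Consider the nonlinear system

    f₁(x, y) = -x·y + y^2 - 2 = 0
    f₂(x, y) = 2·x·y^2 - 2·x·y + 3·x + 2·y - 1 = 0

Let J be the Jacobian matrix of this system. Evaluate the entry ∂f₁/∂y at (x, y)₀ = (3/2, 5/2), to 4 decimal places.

3.5000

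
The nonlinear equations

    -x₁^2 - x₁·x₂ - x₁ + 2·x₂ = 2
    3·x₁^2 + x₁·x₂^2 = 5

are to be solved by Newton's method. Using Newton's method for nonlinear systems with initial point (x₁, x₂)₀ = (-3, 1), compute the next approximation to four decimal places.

(-1.7377, 0.5902)

At (-3, 1): F = (-3.0000, 19.0000).
Jacobian J = [[-2·x₁ - x₂ - 1, -x₁ + 2], [6·x₁ + x₂^2, 2·x₁·x₂]].
At the point, J = [[4.0000, 5.0000], [-17.0000, -6.0000]] (det J = 61.0000).
Solving J·Δ = −F gives Δ = (1.2623, -0.4098).
Then the next iterate is (x₁, x₂)₁ = (-1.7377, 0.5902).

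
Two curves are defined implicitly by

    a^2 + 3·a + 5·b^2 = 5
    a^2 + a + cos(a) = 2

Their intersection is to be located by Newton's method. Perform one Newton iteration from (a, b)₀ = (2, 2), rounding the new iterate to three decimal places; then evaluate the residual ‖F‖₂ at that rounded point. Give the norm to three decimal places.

5.286

At (2, 2): F = (25.000, 3.58385).
Jacobian J = [[2·a + 3, 10·b], [2·a - sin(a) + 1, 0]].
At the point, J = [[7.000, 20.000], [4.09070, 0.000]] (det J = -81.81405).
Solving J·Δ = −F gives Δ = (-0.876, -0.943).
Then the next iterate is (a, b)₁ = (1.124, 1.057).
Re-evaluating at (1.124, 1.057): F = (5.22162, 0.81945), so ‖F‖₂ = 5.286.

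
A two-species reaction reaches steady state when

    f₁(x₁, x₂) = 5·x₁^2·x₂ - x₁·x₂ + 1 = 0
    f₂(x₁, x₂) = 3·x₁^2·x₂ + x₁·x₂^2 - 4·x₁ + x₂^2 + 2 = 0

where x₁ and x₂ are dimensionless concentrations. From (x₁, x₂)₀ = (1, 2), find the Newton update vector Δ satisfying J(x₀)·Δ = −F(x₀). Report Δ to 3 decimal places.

(-0.340, -0.720)

At (1, 2): F = (9.000, 12.000).
Jacobian J = [[10·x₁·x₂ - x₂, 5·x₁^2 - x₁], [6·x₁·x₂ + x₂^2 - 4, 3·x₁^2 + 2·x₁·x₂ + 2·x₂]].
At the point, J = [[18.000, 4.000], [12.000, 11.000]] (det J = 150.000).
Solving J·Δ = −F gives Δ = (-0.340, -0.720).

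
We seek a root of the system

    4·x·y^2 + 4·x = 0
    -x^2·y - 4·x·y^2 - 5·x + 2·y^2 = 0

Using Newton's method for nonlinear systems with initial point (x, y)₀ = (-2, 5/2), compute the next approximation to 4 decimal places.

(-1.6854, 1.2781)

At (-2, 5/2): F = (-58.0000, 62.5000).
Jacobian J = [[4·y^2 + 4, 8·x·y], [-2·x·y - 4·y^2 - 5, -x^2 - 8·x·y + 4·y]].
At the point, J = [[29.0000, -40.0000], [-20.0000, 46.0000]] (det J = 534.0000).
Solving J·Δ = −F gives Δ = (0.3146, -1.2219).
Then the next iterate is (x, y)₁ = (-1.6854, 1.2781).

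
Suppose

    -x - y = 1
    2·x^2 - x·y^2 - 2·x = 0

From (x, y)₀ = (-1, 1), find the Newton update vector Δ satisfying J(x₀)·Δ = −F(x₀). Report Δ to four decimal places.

At (-1, 1): F = (-1.0000, 5.0000).
Jacobian J = [[-1, -1], [4·x - y^2 - 2, -2·x·y]].
At the point, J = [[-1.0000, -1.0000], [-7.0000, 2.0000]] (det J = -9.0000).
Solving J·Δ = −F gives Δ = (0.3333, -1.3333).

(0.3333, -1.3333)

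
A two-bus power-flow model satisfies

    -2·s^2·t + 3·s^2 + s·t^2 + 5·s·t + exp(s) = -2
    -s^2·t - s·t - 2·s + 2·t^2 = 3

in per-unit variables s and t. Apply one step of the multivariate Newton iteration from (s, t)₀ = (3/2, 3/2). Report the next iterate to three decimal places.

(0.403, 0.767)

At (3/2, 3/2): F = (21.10669, -7.125).
Jacobian J = [[-4·s·t + 6·s + t^2 + 5·t + exp(s), -2·s^2 + 2·s·t + 5·s], [-2·s·t - t - 2, -s^2 - s + 4·t]].
At the point, J = [[14.23169, 7.500], [-8.000, 2.250]] (det J = 92.02130).
Solving J·Δ = −F gives Δ = (-1.097, -0.733).
Then the next iterate is (s, t)₁ = (0.403, 0.767).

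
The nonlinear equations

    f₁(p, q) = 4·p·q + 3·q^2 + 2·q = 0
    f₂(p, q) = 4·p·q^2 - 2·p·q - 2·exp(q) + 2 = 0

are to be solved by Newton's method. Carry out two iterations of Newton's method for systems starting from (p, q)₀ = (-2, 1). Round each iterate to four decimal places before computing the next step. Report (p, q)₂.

(-0.8924, 0.3778)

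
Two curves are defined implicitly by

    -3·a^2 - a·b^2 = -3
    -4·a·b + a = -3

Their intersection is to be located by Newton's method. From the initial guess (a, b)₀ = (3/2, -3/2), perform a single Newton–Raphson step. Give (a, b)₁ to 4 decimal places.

(2.0000, 1.3333)

At (3/2, -3/2): F = (-7.1250, 13.5000).
Jacobian J = [[-6·a - b^2, -2·a·b], [-4·b + 1, -4·a]].
At the point, J = [[-11.2500, 4.5000], [7.0000, -6.0000]] (det J = 36.0000).
Solving J·Δ = −F gives Δ = (0.5000, 2.8333).
Then the next iterate is (a, b)₁ = (2.0000, 1.3333).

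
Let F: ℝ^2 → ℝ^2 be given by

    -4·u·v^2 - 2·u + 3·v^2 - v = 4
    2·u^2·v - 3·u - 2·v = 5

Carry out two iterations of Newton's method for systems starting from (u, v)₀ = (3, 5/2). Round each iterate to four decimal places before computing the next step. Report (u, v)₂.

(5.9765, -1.0557)

At (3, 5/2): F = (-68.7500, 26.0000).
Jacobian J = [[-4·v^2 - 2, -8·u·v + 6·v - 1], [4·u·v - 3, 2·u^2 - 2]].
At the point, J = [[-27.0000, -46.0000], [27.0000, 16.0000]] (det J = 810.0000).
Solving J·Δ = −F gives Δ = (-0.1185, -1.4250).
Then the next iterate is (u, v)₁ = (2.8815, 1.0750).
Round to (2.8815, 1.0750) and repeat: F = (-20.690859, 2.057041), J = [[-6.6225, -19.3309], [9.390450, 14.606084]].
Δ = (3.0950, -2.1307), so (u, v)₂ = (5.9765, -1.0557).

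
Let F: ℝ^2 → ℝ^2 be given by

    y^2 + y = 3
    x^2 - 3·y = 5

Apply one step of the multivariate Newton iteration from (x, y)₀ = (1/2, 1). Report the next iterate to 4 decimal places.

At (1/2, 1): F = (-1.0000, -7.7500).
Jacobian J = [[0, 2·y + 1], [2·x, -3]].
At the point, J = [[0.0000, 3.0000], [1.0000, -3.0000]] (det J = -3.0000).
Solving J·Δ = −F gives Δ = (8.7500, 0.3333).
Then the next iterate is (x, y)₁ = (9.2500, 1.3333).

(9.2500, 1.3333)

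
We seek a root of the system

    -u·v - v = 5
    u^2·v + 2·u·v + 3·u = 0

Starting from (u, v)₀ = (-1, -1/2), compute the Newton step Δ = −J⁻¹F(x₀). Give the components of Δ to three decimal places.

(10.000, 27.500)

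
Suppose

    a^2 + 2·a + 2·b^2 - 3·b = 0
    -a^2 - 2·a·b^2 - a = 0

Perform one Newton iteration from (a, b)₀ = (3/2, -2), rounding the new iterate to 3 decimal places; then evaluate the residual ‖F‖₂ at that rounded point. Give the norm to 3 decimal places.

12.271

At (3/2, -2): F = (19.250, -15.750).
Jacobian J = [[2·a + 2, 4·b - 3], [-2·a - 2·b^2 - 1, -4·a·b]].
At the point, J = [[5.000, -11.000], [-12.000, 12.000]] (det J = -72.000).
Solving J·Δ = −F gives Δ = (0.802, 2.115).
Then the next iterate is (a, b)₁ = (2.302, 0.115).
Re-evaluating at (2.302, 0.115): F = (9.58465, -7.66209), so ‖F‖₂ = 12.271.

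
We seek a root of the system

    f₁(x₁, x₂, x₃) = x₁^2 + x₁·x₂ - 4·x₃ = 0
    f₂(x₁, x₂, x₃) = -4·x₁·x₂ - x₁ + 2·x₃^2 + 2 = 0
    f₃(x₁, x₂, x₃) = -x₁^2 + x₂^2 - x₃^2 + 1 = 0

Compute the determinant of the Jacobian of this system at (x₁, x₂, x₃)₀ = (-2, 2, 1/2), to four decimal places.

306.0000

J = [[2·x₁ + x₂, x₁, -4], [-4·x₂ - 1, -4·x₁, 4·x₃], [-2·x₁, 2·x₂, -2·x₃]].
At the point, J = [[-2.0000, -2.0000, -4.0000], [-9.0000, 8.0000, 2.0000], [4.0000, 4.0000, -1.0000]].
det J = 306.0000.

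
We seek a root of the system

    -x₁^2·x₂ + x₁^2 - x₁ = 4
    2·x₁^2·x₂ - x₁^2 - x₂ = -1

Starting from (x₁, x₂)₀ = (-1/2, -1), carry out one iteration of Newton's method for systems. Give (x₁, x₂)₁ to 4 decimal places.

At (-1/2, -1): F = (-3.0000, 1.2500).
Jacobian J = [[-2·x₁·x₂ + 2·x₁ - 1, -x₁^2], [4·x₁·x₂ - 2·x₁, 2·x₁^2 - 1]].
At the point, J = [[-3.0000, -0.2500], [3.0000, -0.5000]] (det J = 2.2500).
Solving J·Δ = −F gives Δ = (-0.8056, -2.3333).
Then the next iterate is (x₁, x₂)₁ = (-1.3056, -3.3333).

(-1.3056, -3.3333)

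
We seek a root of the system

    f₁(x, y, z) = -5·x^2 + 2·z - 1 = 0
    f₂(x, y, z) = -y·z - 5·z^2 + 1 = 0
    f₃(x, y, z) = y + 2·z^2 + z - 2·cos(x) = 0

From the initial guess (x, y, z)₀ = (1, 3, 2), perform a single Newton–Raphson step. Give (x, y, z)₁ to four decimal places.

(0.7152, -4.6245, 1.5760)

At (1, 3, 2): F = (-2.0000, -25.0000, 11.919395).
Jacobian J = [[-10·x, 0, 2], [0, -z, -y - 10·z], [2·sin(x), 1, 4·z + 1]].
At the point, J = [[-10.0000, 0.0000, 2.0000], [0.0000, -2.0000, -23.0000], [1.682942, 1.0000, 9.0000]] (det J = -43.268232).
Solving J·Δ = −F gives Δ = (-0.2848, -7.6245, -0.4240).
Then the next iterate is (x, y, z)₁ = (0.7152, -4.6245, 1.5760).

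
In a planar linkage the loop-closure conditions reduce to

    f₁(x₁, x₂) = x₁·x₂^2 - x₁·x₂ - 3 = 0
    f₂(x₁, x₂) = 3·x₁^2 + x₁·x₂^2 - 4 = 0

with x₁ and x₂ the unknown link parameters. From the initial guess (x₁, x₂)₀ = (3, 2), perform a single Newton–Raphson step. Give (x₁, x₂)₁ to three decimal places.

(1.397, 2.023)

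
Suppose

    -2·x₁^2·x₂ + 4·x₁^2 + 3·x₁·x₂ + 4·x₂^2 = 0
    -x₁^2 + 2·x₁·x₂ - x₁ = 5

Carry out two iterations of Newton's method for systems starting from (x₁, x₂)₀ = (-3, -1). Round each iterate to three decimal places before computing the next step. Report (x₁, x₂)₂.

(0.805, -2.373)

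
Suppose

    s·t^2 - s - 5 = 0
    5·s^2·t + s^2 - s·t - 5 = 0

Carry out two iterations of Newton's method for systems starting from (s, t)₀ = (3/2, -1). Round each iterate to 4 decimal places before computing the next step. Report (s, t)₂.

At (3/2, -1): F = (-5.0000, -12.5000).
Jacobian J = [[t^2 - 1, 2·s·t], [10·s·t + 2·s - t, 5·s^2 - s]].
At the point, J = [[0.0000, -3.0000], [-11.0000, 9.7500]] (det J = -33.0000).
Solving J·Δ = −F gives Δ = (-2.6136, -1.6667).
Then the next iterate is (s, t)₁ = (-1.1136, -2.6667).
Round to (-1.1136, -2.6667) and repeat: F = (-11.805531, -23.264472), J = [[6.111289, 5.939274], [30.135871, 7.314125]].
Δ = (0.3859, 1.5906), so (s, t)₂ = (-0.7277, -1.0761).

(-0.7277, -1.0761)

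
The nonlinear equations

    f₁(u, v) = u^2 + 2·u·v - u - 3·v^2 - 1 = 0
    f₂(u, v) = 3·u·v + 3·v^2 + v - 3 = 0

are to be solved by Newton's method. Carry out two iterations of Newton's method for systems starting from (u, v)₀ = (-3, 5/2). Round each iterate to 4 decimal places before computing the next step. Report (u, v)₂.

(0.1440, 0.5094)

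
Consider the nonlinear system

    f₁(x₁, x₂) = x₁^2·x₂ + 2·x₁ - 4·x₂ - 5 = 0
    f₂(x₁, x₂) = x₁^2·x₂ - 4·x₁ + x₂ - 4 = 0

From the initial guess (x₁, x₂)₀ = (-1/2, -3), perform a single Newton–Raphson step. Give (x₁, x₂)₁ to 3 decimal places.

(5.500, 6.400)

At (-1/2, -3): F = (5.250, -5.750).
Jacobian J = [[2·x₁·x₂ + 2, x₁^2 - 4], [2·x₁·x₂ - 4, x₁^2 + 1]].
At the point, J = [[5.000, -3.750], [-1.000, 1.250]] (det J = 2.500).
Solving J·Δ = −F gives Δ = (6.000, 9.400).
Then the next iterate is (x₁, x₂)₁ = (5.500, 6.400).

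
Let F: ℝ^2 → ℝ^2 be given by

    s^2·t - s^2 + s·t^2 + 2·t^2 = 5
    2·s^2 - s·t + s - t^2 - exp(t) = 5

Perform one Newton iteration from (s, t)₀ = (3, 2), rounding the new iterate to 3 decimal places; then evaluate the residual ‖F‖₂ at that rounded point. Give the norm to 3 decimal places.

5.786

At (3, 2): F = (24.000, -1.38906).
Jacobian J = [[2·s·t - 2·s + t^2, s^2 + 2·s·t + 4·t], [4·s - t + 1, -s - 2·t - exp(t)]].
At the point, J = [[10.000, 29.000], [11.000, -14.38906]] (det J = -462.89056).
Solving J·Δ = −F gives Δ = (-0.659, -0.600).
Then the next iterate is (s, t)₁ = (2.341, 1.400).
Re-evaluating at (2.341, 1.400): F = (5.70047, -0.99104), so ‖F‖₂ = 5.786.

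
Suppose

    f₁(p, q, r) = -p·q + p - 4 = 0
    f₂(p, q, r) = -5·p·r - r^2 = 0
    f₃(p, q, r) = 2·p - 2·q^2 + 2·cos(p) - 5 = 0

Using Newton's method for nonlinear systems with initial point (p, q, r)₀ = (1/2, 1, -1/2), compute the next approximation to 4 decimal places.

(-26.1582, -7.0000, -44.2637)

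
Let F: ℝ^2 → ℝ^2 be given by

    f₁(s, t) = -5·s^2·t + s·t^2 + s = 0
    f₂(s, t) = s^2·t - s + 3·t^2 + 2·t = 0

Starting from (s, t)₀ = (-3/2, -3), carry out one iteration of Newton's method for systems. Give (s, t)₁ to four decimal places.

(-1.0546, -1.5954)

At (-3/2, -3): F = (18.7500, 15.7500).
Jacobian J = [[-10·s·t + t^2 + 1, -5·s^2 + 2·s·t], [2·s·t - 1, s^2 + 6·t + 2]].
At the point, J = [[-35.0000, -2.2500], [8.0000, -13.7500]] (det J = 499.2500).
Solving J·Δ = −F gives Δ = (0.4454, 1.4046).
Then the next iterate is (s, t)₁ = (-1.0546, -1.5954).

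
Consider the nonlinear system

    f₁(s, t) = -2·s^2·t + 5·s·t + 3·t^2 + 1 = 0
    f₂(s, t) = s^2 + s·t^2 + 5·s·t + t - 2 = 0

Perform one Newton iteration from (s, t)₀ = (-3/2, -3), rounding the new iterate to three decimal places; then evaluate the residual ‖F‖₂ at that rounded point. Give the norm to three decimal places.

At (-3/2, -3): F = (64.000, 6.250).
Jacobian J = [[-4·s·t + 5·t, -2·s^2 + 5·s + 6·t], [2·s + t^2 + 5·t, 2·s·t + 5·s + 1]].
At the point, J = [[-33.000, -30.000], [-9.000, 2.500]] (det J = -352.500).
Solving J·Δ = −F gives Δ = (0.986, 1.049).
Then the next iterate is (s, t)₁ = (-0.514, -1.951).
Re-evaluating at (-0.514, -1.951): F = (18.46417, -0.62922), so ‖F‖₂ = 18.475.

18.475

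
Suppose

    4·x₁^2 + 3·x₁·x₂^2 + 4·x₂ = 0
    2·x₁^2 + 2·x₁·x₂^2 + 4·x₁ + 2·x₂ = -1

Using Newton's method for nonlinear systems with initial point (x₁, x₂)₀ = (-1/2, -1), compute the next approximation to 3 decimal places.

(-0.297, -0.328)

At (-1/2, -1): F = (-4.500, -3.500).
Jacobian J = [[8·x₁ + 3·x₂^2, 6·x₁·x₂ + 4], [4·x₁ + 2·x₂^2 + 4, 4·x₁·x₂ + 2]].
At the point, J = [[-1.000, 7.000], [4.000, 4.000]] (det J = -32.000).
Solving J·Δ = −F gives Δ = (0.203, 0.672).
Then the next iterate is (x₁, x₂)₁ = (-0.297, -0.328).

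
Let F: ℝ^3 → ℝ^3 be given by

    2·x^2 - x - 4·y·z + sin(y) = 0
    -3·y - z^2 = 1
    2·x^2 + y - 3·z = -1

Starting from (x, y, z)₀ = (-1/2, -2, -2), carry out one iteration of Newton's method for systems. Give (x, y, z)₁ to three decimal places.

At (-1/2, -2, -2): F = (-15.90930, 1.000, 5.500).
Jacobian J = [[4·x - 1, -4·z + cos(y), -4·y], [0, -3, -2·z], [4·x, 1, -3]].
At the point, J = [[-3.000, 7.58385, 8.000], [0.000, -3.000, 4.000], [-2.000, 1.000, -3.000]] (det J = -123.67083).
Solving J·Δ = −F gives Δ = (2.022, 1.765, 1.074).
Then the next iterate is (x, y, z)₁ = (1.522, -0.235, -0.926).

(1.522, -0.235, -0.926)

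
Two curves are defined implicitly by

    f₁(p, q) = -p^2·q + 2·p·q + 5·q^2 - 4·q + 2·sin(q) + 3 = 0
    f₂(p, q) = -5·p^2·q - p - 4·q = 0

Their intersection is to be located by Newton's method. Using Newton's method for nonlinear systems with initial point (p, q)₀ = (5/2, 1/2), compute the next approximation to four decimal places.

(3.3305, -0.3890)

At (5/2, 1/2): F = (2.583851, -20.1250).
Jacobian J = [[-2·p·q + 2·q, -p^2 + 2·p + 10·q + 2·cos(q) - 4], [-10·p·q - 1, -5·p^2 - 4]].
At the point, J = [[-1.5000, 1.505165], [-13.5000, -35.2500]] (det J = 73.194729).
Solving J·Δ = −F gives Δ = (0.8305, -0.8890).
Then the next iterate is (p, q)₁ = (3.3305, -0.3890).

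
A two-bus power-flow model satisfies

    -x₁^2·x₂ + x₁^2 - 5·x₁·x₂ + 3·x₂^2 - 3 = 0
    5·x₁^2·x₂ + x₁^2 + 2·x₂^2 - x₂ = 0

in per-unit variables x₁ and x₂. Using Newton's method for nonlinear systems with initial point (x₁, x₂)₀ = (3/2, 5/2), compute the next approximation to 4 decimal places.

(0.8875, 1.7311)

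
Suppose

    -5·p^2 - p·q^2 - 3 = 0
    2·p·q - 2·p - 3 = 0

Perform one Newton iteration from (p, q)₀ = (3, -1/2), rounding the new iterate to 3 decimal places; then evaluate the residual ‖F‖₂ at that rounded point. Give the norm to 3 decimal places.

At (3, -1/2): F = (-48.750, -12.000).
Jacobian J = [[-10·p - q^2, -2·p·q], [2·q - 2, 2·p]].
At the point, J = [[-30.250, 3.000], [-3.000, 6.000]] (det J = -172.500).
Solving J·Δ = −F gives Δ = (-1.487, 1.257).
Then the next iterate is (p, q)₁ = (1.513, 0.757).
Re-evaluating at (1.513, 0.757): F = (-15.31287, -3.73532), so ‖F‖₂ = 15.762.

15.762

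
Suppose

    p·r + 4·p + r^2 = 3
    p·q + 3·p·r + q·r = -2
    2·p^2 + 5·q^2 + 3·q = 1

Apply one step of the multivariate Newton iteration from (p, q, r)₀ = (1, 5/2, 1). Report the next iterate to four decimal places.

At (1, 5/2, 1): F = (3.0000, 10.0000, 39.7500).
Jacobian J = [[r + 4, 0, p + 2·r], [q + 3·r, p + r, 3·p + q], [4·p, 10·q + 3, 0]].
At the point, J = [[5.0000, 0.0000, 3.0000], [5.5000, 2.0000, 5.5000], [4.0000, 28.0000, 0.0000]] (det J = -332.0000).
Solving J·Δ = −F gives Δ = (0.4202, -1.4797, -1.7003).
Then the next iterate is (p, q, r)₁ = (1.4202, 1.0203, -0.7003).

(1.4202, 1.0203, -0.7003)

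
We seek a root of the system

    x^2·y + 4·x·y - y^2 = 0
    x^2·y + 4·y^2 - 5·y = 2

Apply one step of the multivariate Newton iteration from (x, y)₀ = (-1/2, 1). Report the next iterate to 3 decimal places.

(2.708, 2.833)

At (-1/2, 1): F = (-2.750, -2.750).
Jacobian J = [[2·x·y + 4·y, x^2 + 4·x - 2·y], [2·x·y, x^2 + 8·y - 5]].
At the point, J = [[3.000, -3.750], [-1.000, 3.250]] (det J = 6.000).
Solving J·Δ = −F gives Δ = (3.208, 1.833).
Then the next iterate is (x, y)₁ = (2.708, 2.833).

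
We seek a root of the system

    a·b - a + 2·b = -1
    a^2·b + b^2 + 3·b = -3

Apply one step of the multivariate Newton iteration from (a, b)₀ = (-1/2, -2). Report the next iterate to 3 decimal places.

At (-1/2, -2): F = (-1.500, 0.500).
Jacobian J = [[b - 1, a + 2], [2·a·b, a^2 + 2·b + 3]].
At the point, J = [[-3.000, 1.500], [2.000, -0.750]] (det J = -0.750).
Solving J·Δ = −F gives Δ = (0.500, 2.000).
Then the next iterate is (a, b)₁ = (0.000, 0.000).

(0.000, 0.000)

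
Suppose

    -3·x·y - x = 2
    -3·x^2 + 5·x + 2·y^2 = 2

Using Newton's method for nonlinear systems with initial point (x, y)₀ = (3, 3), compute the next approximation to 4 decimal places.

At (3, 3): F = (-32.0000, 4.0000).
Jacobian J = [[-3·y - 1, -3·x], [-6·x + 5, 4·y]].
At the point, J = [[-10.0000, -9.0000], [-13.0000, 12.0000]] (det J = -237.0000).
Solving J·Δ = −F gives Δ = (-1.4684, -1.9241).
Then the next iterate is (x, y)₁ = (1.5316, 1.0759).

(1.5316, 1.0759)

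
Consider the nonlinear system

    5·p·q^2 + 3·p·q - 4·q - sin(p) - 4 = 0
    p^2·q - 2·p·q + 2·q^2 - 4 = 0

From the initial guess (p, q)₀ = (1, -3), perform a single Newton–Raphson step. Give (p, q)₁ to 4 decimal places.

(0.9261, -1.6923)

At (1, -3): F = (43.158529, 17.0000).
Jacobian J = [[5·q^2 + 3·q - cos(p), 10·p·q + 3·p - 4], [2·p·q - 2·q, p^2 - 2·p + 4·q]].
At the point, J = [[35.459698, -31.0000], [0.0000, -13.0000]] (det J = -460.976070).
Solving J·Δ = −F gives Δ = (-0.0739, 1.3077).
Then the next iterate is (p, q)₁ = (0.9261, -1.6923).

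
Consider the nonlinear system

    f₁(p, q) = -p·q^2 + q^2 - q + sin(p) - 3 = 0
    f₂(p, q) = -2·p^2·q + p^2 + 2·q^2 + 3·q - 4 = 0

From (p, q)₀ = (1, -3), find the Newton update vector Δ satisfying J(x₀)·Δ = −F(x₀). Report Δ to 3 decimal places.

(-0.026, 1.058)

At (1, -3): F = (0.84147, 12.000).
Jacobian J = [[-q^2 + cos(p), -2·p·q + 2·q - 1], [-4·p·q + 2·p, -2·p^2 + 4·q + 3]].
At the point, J = [[-8.45970, -1.000], [14.000, -11.000]] (det J = 107.05667).
Solving J·Δ = −F gives Δ = (-0.026, 1.058).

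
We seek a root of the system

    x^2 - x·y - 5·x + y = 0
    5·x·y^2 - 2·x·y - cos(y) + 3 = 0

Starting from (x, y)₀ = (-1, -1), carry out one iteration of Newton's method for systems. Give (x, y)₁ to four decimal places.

(-0.3365, -1.0094)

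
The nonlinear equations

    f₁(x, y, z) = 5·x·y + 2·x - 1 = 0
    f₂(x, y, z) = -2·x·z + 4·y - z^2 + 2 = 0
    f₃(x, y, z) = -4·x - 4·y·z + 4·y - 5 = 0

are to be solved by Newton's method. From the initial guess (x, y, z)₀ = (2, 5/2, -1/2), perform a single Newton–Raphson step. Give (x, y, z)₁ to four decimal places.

(9.0606, -10.5379, -10.9470)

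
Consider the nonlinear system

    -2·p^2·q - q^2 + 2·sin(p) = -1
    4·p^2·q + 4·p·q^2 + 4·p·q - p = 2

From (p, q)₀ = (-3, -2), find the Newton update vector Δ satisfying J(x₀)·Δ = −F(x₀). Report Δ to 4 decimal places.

(0.9320, 0.6075)

At (-3, -2): F = (32.717760, -95.0000).
Jacobian J = [[-4·p·q + 2·cos(p), -2·p^2 - 2·q], [8·p·q + 4·q^2 + 4·q - 1, 4·p^2 + 8·p·q + 4·p]].
At the point, J = [[-25.979985, -14.0000], [55.0000, 72.0000]] (det J = -1100.558920).
Solving J·Δ = −F gives Δ = (0.9320, 0.6075).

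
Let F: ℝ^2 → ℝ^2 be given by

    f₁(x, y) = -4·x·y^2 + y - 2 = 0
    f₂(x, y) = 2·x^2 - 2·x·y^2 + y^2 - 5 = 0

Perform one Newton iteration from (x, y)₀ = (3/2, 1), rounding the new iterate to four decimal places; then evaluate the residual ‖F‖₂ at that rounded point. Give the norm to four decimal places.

At (3/2, 1): F = (-7.0000, -2.5000).
Jacobian J = [[-4·y^2, -8·x·y + 1], [4·x - 2·y^2, -4·x·y + 2·y]].
At the point, J = [[-4.0000, -11.0000], [4.0000, -4.0000]] (det J = 60.0000).
Solving J·Δ = −F gives Δ = (-0.0083, -0.6333).
Then the next iterate is (x, y)₁ = (1.4917, 0.3667).
Re-evaluating at (1.4917, 0.3667): F = (-2.435649, -0.816368), so ‖F‖₂ = 2.5688.

2.5688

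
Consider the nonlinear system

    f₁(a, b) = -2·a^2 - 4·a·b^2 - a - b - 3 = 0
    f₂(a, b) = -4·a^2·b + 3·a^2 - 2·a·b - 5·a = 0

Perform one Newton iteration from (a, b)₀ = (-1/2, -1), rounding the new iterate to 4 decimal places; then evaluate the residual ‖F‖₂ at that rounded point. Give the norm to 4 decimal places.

0.9805

At (-1/2, -1): F = (0.0000, 3.2500).
Jacobian J = [[-4·a - 4·b^2 - 1, -8·a·b - 1], [-8·a·b + 6·a - 2·b - 5, -4·a^2 - 2·a]].
At the point, J = [[-3.0000, -5.0000], [-10.0000, 0.0000]] (det J = -50.0000).
Solving J·Δ = −F gives Δ = (0.3250, -0.1950).
Then the next iterate is (a, b)₁ = (-0.1750, -1.1950).
Re-evaluating at (-0.1750, -1.1950): F = (-0.691632, 0.695012), so ‖F‖₂ = 0.9805.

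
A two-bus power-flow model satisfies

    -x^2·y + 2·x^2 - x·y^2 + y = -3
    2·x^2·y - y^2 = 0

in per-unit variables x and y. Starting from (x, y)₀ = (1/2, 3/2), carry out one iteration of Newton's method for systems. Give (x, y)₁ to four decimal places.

At (1/2, 3/2): F = (3.5000, -1.5000).
Jacobian J = [[-2·x·y + 4·x - y^2, -x^2 - 2·x·y + 1], [4·x·y, 2·x^2 - 2·y]].
At the point, J = [[-1.7500, -0.7500], [3.0000, -2.5000]] (det J = 6.6250).
Solving J·Δ = −F gives Δ = (1.4906, 1.1887).
Then the next iterate is (x, y)₁ = (1.9906, 2.6887).

(1.9906, 2.6887)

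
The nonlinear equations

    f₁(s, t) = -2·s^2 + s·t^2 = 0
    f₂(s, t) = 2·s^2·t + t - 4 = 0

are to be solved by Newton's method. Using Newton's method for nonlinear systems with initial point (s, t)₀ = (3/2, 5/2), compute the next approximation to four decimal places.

At (3/2, 5/2): F = (4.8750, 9.7500).
Jacobian J = [[-4·s + t^2, 2·s·t], [4·s·t, 2·s^2 + 1]].
At the point, J = [[0.2500, 7.5000], [15.0000, 5.5000]] (det J = -111.1250).
Solving J·Δ = −F gives Δ = (-0.4168, -0.6361).
Then the next iterate is (s, t)₁ = (1.0832, 1.8639).

(1.0832, 1.8639)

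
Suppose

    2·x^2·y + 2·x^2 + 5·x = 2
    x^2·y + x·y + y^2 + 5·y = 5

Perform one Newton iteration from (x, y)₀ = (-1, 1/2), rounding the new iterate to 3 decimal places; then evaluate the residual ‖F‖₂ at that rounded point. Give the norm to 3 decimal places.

48.690

At (-1, 1/2): F = (-4.000, -2.250).
Jacobian J = [[4·x·y + 4·x + 5, 2·x^2], [2·x·y + y, x^2 + x + 2·y + 5]].
At the point, J = [[-1.000, 2.000], [-0.500, 6.000]] (det J = -5.000).
Solving J·Δ = −F gives Δ = (-3.900, 0.050).
Then the next iterate is (x, y)₁ = (-4.900, 0.550).
Re-evaluating at (-4.900, 0.550): F = (47.931, 8.563), so ‖F‖₂ = 48.690.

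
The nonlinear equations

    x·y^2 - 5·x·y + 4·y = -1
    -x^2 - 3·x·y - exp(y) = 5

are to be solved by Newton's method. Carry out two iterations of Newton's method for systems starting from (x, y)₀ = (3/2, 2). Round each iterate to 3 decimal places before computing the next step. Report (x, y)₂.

At (3/2, 2): F = (0.000, -23.63906).
Jacobian J = [[y^2 - 5·y, 2·x·y - 5·x + 4], [-2·x - 3·y, -3·x - exp(y)]].
At the point, J = [[-6.000, 2.500], [-9.000, -11.88906]] (det J = 93.83434).
Solving J·Δ = −F gives Δ = (-0.630, -1.512).
Then the next iterate is (x, y)₁ = (0.870, 0.488).
Round to (0.870, 0.488) and repeat: F = (1.03639, -8.65963), J = [[-2.20186, 0.49912], [-3.204, -4.23905]].
Δ = (0.007, -2.048), so (x, y)₂ = (0.877, -1.560).

(0.877, -1.560)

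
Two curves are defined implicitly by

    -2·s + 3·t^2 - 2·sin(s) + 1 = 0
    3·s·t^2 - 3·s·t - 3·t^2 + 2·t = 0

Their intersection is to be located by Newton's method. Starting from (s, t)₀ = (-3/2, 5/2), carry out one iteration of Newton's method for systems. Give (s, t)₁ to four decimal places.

(-4.5061, 0.4212)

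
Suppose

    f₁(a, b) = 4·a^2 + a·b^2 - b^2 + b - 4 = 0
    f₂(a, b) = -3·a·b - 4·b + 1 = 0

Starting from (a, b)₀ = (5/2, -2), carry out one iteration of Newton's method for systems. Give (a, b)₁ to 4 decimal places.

(1.8191, -0.2683)

At (5/2, -2): F = (25.0000, 24.0000).
Jacobian J = [[8·a + b^2, 2·a·b - 2·b + 1], [-3·b, -3·a - 4]].
At the point, J = [[24.0000, -5.0000], [6.0000, -11.5000]] (det J = -246.0000).
Solving J·Δ = −F gives Δ = (-0.6809, 1.7317).
Then the next iterate is (a, b)₁ = (1.8191, -0.2683).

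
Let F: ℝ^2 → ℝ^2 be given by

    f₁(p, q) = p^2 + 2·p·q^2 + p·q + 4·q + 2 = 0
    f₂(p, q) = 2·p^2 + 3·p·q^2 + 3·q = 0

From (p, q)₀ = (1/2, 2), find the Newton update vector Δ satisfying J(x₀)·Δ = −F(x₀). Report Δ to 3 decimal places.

(1.550, -3.800)

At (1/2, 2): F = (15.250, 12.500).
Jacobian J = [[2·p + 2·q^2 + q, 4·p·q + p + 4], [4·p + 3·q^2, 6·p·q + 3]].
At the point, J = [[11.000, 8.500], [14.000, 9.000]] (det J = -20.000).
Solving J·Δ = −F gives Δ = (1.550, -3.800).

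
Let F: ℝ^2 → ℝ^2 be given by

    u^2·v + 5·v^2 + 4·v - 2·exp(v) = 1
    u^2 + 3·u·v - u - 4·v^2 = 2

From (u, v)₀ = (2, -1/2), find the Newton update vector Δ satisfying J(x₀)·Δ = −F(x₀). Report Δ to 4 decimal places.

(-1.8731, 0.6810)

At (2, -1/2): F = (-4.963061, -4.0000).
Jacobian J = [[2·u·v, u^2 + 10·v - 2·exp(v) + 4], [2·u + 3·v - 1, 3·u - 8·v]].
At the point, J = [[-2.0000, 1.786939], [1.5000, 10.0000]] (det J = -22.680408).
Solving J·Δ = −F gives Δ = (-1.8731, 0.6810).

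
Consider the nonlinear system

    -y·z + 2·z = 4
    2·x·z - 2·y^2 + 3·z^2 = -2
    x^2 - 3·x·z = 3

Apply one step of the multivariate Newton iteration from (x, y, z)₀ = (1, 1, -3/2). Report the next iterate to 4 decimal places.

(-0.1726, 5.8049, -3.2074)

At (1, 1, -3/2): F = (-5.5000, 3.7500, 2.5000).
Jacobian J = [[0, -z, -y + 2], [2·z, -4·y, 2·x + 6·z], [2·x - 3·z, 0, -3·x]].
At the point, J = [[0.0000, 1.5000, 1.0000], [-3.0000, -4.0000, -7.0000], [6.5000, 0.0000, -3.0000]] (det J = -55.7500).
Solving J·Δ = −F gives Δ = (-1.1726, 4.8049, -1.7074).
Then the next iterate is (x, y, z)₁ = (-0.1726, 5.8049, -3.2074).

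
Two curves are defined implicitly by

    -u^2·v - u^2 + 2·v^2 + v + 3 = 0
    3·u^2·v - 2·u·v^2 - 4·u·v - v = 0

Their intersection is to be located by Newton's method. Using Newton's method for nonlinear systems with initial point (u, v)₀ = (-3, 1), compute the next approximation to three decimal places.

At (-3, 1): F = (-12.000, 44.000).
Jacobian J = [[-2·u·v - 2·u, -u^2 + 4·v + 1], [6·u·v - 2·v^2 - 4·v, 3·u^2 - 4·u·v - 4·u - 1]].
At the point, J = [[12.000, -4.000], [-24.000, 50.000]] (det J = 504.000).
Solving J·Δ = −F gives Δ = (0.841, -0.476).
Then the next iterate is (u, v)₁ = (-2.159, 0.524).

(-2.159, 0.524)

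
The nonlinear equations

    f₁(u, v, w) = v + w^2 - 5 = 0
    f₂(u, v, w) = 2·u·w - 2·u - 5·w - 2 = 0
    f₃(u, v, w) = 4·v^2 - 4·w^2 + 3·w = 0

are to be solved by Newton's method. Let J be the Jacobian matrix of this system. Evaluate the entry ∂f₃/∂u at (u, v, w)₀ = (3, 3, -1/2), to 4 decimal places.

∂f₃/∂u = 0.
At (3, 3, -1/2) this is 0.0000.

0.0000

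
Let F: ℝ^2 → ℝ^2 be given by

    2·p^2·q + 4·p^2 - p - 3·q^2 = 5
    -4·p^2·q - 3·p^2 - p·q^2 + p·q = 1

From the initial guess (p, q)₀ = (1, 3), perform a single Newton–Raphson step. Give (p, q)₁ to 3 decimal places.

(0.806, 1.332)

At (1, 3): F = (-23.000, -22.000).
Jacobian J = [[4·p·q + 8·p - 1, 2·p^2 - 6·q], [-8·p·q - 6·p - q^2 + q, -4·p^2 - 2·p·q + p]].
At the point, J = [[19.000, -16.000], [-36.000, -9.000]] (det J = -747.000).
Solving J·Δ = −F gives Δ = (-0.194, -1.668).
Then the next iterate is (p, q)₁ = (0.806, 1.332).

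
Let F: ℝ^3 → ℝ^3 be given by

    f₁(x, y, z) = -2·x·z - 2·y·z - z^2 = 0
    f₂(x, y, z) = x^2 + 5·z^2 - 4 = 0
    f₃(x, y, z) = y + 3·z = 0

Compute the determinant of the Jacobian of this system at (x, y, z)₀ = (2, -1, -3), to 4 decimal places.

J = [[-2·z, -2·z, -2·x - 2·y - 2·z], [2·x, 0, 10·z], [0, 1, 3]].
At the point, J = [[6.0000, 6.0000, 4.0000], [4.0000, 0.0000, -30.0000], [0.0000, 1.0000, 3.0000]].
det J = 124.0000.

124.0000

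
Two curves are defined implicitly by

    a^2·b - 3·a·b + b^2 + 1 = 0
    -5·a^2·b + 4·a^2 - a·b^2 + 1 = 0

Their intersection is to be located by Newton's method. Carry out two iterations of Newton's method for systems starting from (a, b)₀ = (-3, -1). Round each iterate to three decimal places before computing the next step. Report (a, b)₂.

(-0.814, -0.705)

At (-3, -1): F = (-16.000, 85.000).
Jacobian J = [[2·a·b - 3·b, a^2 - 3·a + 2·b], [-10·a·b + 8·a - b^2, -5·a^2 - 2·a·b]].
At the point, J = [[9.000, 16.000], [-55.000, -51.000]] (det J = 421.000).
Solving J·Δ = −F gives Δ = (1.292, 0.273).
Then the next iterate is (a, b)₁ = (-1.708, -0.727).
Round to (-1.708, -0.727) and repeat: F = (-4.31747, 24.17604), J = [[4.66443, 6.58726], [-26.60969, -17.06975]].
Δ = (0.894, 0.022), so (a, b)₂ = (-0.814, -0.705).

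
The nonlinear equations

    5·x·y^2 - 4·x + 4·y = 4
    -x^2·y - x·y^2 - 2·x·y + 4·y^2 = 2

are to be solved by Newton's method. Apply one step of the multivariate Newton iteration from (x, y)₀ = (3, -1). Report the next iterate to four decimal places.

At (3, -1): F = (-5.0000, 14.0000).
Jacobian J = [[5·y^2 - 4, 10·x·y + 4], [-2·x·y - y^2 - 2·y, -x^2 - 2·x·y - 2·x + 8·y]].
At the point, J = [[1.0000, -26.0000], [7.0000, -17.0000]] (det J = 165.0000).
Solving J·Δ = −F gives Δ = (-2.7212, -0.2970).
Then the next iterate is (x, y)₁ = (0.2788, -1.2970).

(0.2788, -1.2970)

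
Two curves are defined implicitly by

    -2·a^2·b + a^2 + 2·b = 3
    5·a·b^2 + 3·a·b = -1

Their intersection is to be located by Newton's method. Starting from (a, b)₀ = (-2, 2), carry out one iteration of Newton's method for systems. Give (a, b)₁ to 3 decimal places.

(-1.495, 1.177)

At (-2, 2): F = (-11.000, -51.000).
Jacobian J = [[-4·a·b + 2·a, -2·a^2 + 2], [5·b^2 + 3·b, 10·a·b + 3·a]].
At the point, J = [[12.000, -6.000], [26.000, -46.000]] (det J = -396.000).
Solving J·Δ = −F gives Δ = (0.505, -0.823).
Then the next iterate is (a, b)₁ = (-1.495, 1.177).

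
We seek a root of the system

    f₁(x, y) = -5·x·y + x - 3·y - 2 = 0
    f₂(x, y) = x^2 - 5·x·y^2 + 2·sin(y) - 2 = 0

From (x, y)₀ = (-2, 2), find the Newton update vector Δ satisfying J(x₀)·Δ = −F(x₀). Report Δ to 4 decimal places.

At (-2, 2): F = (10.0000, 43.818595).
Jacobian J = [[-5·y + 1, -5·x - 3], [2·x - 5·y^2, -10·x·y + 2·cos(y)]].
At the point, J = [[-9.0000, 7.0000], [-24.0000, 39.167706]] (det J = -184.509357).
Solving J·Δ = −F gives Δ = (0.4604, -0.8366).

(0.4604, -0.8366)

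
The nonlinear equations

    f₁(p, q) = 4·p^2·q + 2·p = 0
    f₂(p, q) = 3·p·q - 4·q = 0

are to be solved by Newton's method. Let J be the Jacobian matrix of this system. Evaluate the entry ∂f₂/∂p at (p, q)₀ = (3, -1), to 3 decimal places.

∂f₂/∂p = 3·q.
At (3, -1) this is -3.000.

-3.000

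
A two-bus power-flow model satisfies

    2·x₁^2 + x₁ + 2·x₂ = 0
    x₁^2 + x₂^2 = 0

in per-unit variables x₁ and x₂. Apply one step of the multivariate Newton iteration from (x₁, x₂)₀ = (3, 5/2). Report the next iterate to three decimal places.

At (3, 5/2): F = (26.000, 15.250).
Jacobian J = [[4·x₁ + 1, 2], [2·x₁, 2·x₂]].
At the point, J = [[13.000, 2.000], [6.000, 5.000]] (det J = 53.000).
Solving J·Δ = −F gives Δ = (-1.877, -0.797).
Then the next iterate is (x₁, x₂)₁ = (1.123, 1.703).

(1.123, 1.703)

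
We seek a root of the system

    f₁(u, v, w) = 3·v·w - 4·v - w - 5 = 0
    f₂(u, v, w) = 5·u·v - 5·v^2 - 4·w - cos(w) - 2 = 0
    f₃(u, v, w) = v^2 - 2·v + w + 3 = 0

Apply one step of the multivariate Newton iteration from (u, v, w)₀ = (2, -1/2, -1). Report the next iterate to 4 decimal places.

(6.4778, 0.0259, -2.6724)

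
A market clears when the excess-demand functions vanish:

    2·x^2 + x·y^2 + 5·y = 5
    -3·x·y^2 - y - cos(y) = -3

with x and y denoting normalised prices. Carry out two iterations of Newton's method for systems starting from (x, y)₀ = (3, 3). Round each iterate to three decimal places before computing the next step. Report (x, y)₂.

At (3, 3): F = (55.000, -80.01001).
Jacobian J = [[4·x + y^2, 2·x·y + 5], [-3·y^2, -6·x·y + sin(y) - 1]].
At the point, J = [[21.000, 23.000], [-27.000, -54.85888]] (det J = -531.03648).
Solving J·Δ = −F gives Δ = (-2.216, -0.368).
Then the next iterate is (x, y)₁ = (0.784, 2.632).
Round to (0.784, 2.632) and repeat: F = (14.82041, -15.05236), J = [[10.06342, 9.12698], [-20.78227, -12.89311]].
Δ = (0.896, -2.612), so (x, y)₂ = (1.680, 0.020).

(1.680, 0.020)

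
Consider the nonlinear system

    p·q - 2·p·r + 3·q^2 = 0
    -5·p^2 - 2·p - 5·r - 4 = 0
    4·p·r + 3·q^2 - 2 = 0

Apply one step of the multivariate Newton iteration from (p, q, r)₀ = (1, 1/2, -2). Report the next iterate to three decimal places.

At (1, 1/2, -2): F = (5.250, -1.000, -9.250).
Jacobian J = [[q - 2·r, p + 6·q, -2·p], [-10·p - 2, 0, -5], [4·r, 6·q, 4·p]].
At the point, J = [[4.500, 4.000, -2.000], [-12.000, 0.000, -5.000], [-8.000, 3.000, 4.000]] (det J = 491.500).
Solving J·Δ = −F gives Δ = (-0.581, -0.061, 1.195).
Then the next iterate is (p, q, r)₁ = (0.419, 0.439, -0.805).

(0.419, 0.439, -0.805)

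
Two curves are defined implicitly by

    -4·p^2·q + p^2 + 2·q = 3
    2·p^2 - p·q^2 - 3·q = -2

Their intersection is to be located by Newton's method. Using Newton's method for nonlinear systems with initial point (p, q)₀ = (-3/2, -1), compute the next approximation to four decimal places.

(-2.4634, 1.9573)

At (-3/2, -1): F = (6.2500, 11.0000).
Jacobian J = [[-8·p·q + 2·p, -4·p^2 + 2], [4·p - q^2, -2·p·q - 3]].
At the point, J = [[-15.0000, -7.0000], [-7.0000, -6.0000]] (det J = 41.0000).
Solving J·Δ = −F gives Δ = (-0.9634, 2.9573).
Then the next iterate is (p, q)₁ = (-2.4634, 1.9573).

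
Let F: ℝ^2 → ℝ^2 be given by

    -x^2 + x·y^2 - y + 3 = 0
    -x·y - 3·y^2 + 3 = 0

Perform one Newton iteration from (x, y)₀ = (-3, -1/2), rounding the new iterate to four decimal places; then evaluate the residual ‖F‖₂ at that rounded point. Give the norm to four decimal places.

At (-3, -1/2): F = (-6.2500, 0.7500).
Jacobian J = [[-2·x + y^2, 2·x·y - 1], [-y, -x - 6·y]].
At the point, J = [[6.2500, 2.0000], [0.5000, 6.0000]] (det J = 36.5000).
Solving J·Δ = −F gives Δ = (1.0685, -0.2140).
Then the next iterate is (x, y)₁ = (-1.9315, -0.7140).
Re-evaluating at (-1.9315, -0.7140): F = (-1.001363, 0.091521), so ‖F‖₂ = 1.0055.

1.0055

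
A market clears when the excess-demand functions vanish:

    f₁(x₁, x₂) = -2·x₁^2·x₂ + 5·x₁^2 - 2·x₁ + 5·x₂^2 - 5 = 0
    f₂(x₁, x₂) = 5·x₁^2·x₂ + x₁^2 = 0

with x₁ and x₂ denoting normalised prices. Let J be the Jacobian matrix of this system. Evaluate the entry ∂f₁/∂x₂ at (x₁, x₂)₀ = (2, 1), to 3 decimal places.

2.000

∂f₁/∂x₂ = -2·x₁^2 + 10·x₂.
At (2, 1) this is 2.000.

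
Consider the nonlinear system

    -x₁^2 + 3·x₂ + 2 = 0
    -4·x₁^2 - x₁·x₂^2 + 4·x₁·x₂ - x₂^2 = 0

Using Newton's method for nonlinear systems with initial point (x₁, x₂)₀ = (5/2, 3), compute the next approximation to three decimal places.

At (5/2, 3): F = (4.750, -26.500).
Jacobian J = [[-2·x₁, 3], [-8·x₁ - x₂^2 + 4·x₂, -2·x₁·x₂ + 4·x₁ - 2·x₂]].
At the point, J = [[-5.000, 3.000], [-17.000, -11.000]] (det J = 106.000).
Solving J·Δ = −F gives Δ = (-0.257, -2.012).
Then the next iterate is (x₁, x₂)₁ = (2.243, 0.988).

(2.243, 0.988)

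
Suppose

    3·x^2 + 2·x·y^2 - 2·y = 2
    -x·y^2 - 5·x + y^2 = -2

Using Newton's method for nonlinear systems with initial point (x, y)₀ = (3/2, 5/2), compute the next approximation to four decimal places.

(0.7878, 2.2547)

At (3/2, 5/2): F = (18.5000, -8.6250).
Jacobian J = [[6·x + 2·y^2, 4·x·y - 2], [-y^2 - 5, -2·x·y + 2·y]].
At the point, J = [[21.5000, 13.0000], [-11.2500, -2.5000]] (det J = 92.5000).
Solving J·Δ = −F gives Δ = (-0.7122, -0.2453).
Then the next iterate is (x, y)₁ = (0.7878, 2.2547).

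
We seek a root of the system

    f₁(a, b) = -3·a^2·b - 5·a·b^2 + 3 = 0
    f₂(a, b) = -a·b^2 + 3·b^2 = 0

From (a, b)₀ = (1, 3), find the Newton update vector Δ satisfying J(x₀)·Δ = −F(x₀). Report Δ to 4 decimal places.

(-0.0171, -1.5128)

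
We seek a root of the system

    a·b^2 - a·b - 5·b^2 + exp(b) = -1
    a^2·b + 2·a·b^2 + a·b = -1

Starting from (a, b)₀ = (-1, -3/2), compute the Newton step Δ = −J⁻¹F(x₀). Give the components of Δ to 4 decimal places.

(-0.1657, 0.7490)

At (-1, -3/2): F = (-13.776870, -3.5000).
Jacobian J = [[b^2 - b, 2·a·b - a - 10·b + exp(b)], [2·a·b + 2·b^2 + b, a^2 + 4·a·b + a]].
At the point, J = [[3.7500, 19.223130], [6.0000, 6.0000]] (det J = -92.838781).
Solving J·Δ = −F gives Δ = (-0.1657, 0.7490).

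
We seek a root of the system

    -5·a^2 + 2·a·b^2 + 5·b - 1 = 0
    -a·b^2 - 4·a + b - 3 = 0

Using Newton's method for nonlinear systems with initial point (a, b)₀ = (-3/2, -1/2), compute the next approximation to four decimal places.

(-0.9190, 0.3119)

At (-3/2, -1/2): F = (-15.5000, 2.8750).
Jacobian J = [[-10·a + 2·b^2, 4·a·b + 5], [-b^2 - 4, -2·a·b + 1]].
At the point, J = [[15.5000, 8.0000], [-4.2500, -0.5000]] (det J = 26.2500).
Solving J·Δ = −F gives Δ = (0.5810, 0.8119).
Then the next iterate is (a, b)₁ = (-0.9190, 0.3119).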